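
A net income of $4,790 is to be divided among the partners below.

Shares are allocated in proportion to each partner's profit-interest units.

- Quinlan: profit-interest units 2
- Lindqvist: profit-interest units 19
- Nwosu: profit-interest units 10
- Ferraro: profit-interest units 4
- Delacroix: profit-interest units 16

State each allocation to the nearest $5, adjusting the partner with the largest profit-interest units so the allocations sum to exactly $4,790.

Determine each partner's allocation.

Quinlan: $190 · Lindqvist: $1,780 · Nwosu: $940 · Ferraro: $375 · Delacroix: $1,505

Sum of profit-interest units: 51.
Raw shares: Quinlan 2/51 × $4,790 = 187.84; Lindqvist 19/51 × $4,790 = 1,784.51; Nwosu 10/51 × $4,790 = 939.22; Ferraro 4/51 × $4,790 = 375.69; Delacroix 16/51 × $4,790 = 1,502.75.
At nearest $5: Quinlan $190; Lindqvist $1,785; Nwosu $940; Ferraro $375; Delacroix $1,505. Sum = $4,795.
Difference $4,790 − $4,795 = −$5 applied to largest profit-interest units (Lindqvist): Lindqvist becomes $1,780.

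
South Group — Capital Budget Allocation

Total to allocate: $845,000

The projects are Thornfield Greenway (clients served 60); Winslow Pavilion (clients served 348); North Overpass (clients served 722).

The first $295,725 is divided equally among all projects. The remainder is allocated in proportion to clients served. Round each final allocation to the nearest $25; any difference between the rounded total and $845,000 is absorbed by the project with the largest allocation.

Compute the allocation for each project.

$295,725 shared equally gives $98,575 per project.
Remainder $549,275 by clients served (total 1,130): Thornfield Greenway 29,165.04 → $29,175; Winslow Pavilion 169,157.26 → $169,150; North Overpass 350,952.70 → $350,950.
Totals: Thornfield Greenway $98,575 + $29,175 = $127,750; Winslow Pavilion $98,575 + $169,150 = $267,725; North Overpass $98,575 + $350,950 = $449,525.

Thornfield Greenway: $127,750 · Winslow Pavilion: $267,725 · North Overpass: $449,525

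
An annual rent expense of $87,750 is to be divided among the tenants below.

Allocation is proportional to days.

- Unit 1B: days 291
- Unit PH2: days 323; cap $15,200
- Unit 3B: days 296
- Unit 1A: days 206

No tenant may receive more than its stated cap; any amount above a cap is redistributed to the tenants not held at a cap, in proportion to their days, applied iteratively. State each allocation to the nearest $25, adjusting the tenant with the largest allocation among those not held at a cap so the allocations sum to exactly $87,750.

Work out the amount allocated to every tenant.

Unit 1B: $26,625 | Unit PH2: $15,200 | Unit 3B: $27,075 | Unit 1A: $18,850

Sum of days: 1,116.
Pro-rata shares before constraints: Unit 1B 22,881.05; Unit PH2 25,397.18; Unit 3B 23,274.19; Unit 1A 16,197.58.
Capped: Unit PH2 ($15,200); residual $72,550 reallocated over remaining days 793.
Remaining shares: Unit 1B 26,623.01 → $26,625; Unit 3B 27,080.45 → $27,075; Unit 1A 18,846.53 → $18,850.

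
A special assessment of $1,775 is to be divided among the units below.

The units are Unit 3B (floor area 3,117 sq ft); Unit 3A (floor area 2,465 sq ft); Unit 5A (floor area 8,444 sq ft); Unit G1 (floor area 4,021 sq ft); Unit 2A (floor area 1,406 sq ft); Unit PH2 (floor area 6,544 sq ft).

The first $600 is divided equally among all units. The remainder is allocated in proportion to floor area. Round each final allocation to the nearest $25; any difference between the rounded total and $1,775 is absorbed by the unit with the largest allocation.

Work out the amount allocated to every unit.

$600 shared equally gives $100 per unit.
Remainder $1,175 by floor area (total 25,997): Unit 3B 140.88 → $150; Unit 3A 111.41 → $100; Unit 5A 381.65 → $375; Unit G1 181.74 → $175; Unit 2A 63.55 → $75; Unit PH2 295.77 → $300.
Totals: Unit 3B $100 + $150 = $250; Unit 3A $100 + $100 = $200; Unit 5A $100 + $375 = $475; Unit G1 $100 + $175 = $275; Unit 2A $100 + $75 = $175; Unit PH2 $100 + $300 = $400.

Unit 3B: $250 · Unit 3A: $200 · Unit 5A: $475 · Unit G1: $275 · Unit 2A: $175 · Unit PH2: $400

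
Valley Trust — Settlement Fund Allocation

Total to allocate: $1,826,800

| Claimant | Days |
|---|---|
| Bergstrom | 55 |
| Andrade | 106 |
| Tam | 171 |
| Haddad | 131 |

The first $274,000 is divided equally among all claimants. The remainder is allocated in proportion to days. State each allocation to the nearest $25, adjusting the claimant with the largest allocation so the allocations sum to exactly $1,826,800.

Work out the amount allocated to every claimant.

Equal tier: $274,000 ÷ 4 = $68,500 apiece.
Remainder $1,552,800 by days (total 463): Bergstrom 184,457.88 → $184,450; Andrade 355,500.65 → $355,500; Tam 573,496.33 → $573,500; Haddad 439,345.14 → $439,350.
Totals: Bergstrom $68,500 + $184,450 = $252,950; Andrade $68,500 + $355,500 = $424,000; Tam $68,500 + $573,500 = $642,000; Haddad $68,500 + $439,350 = $507,850.

Bergstrom: $252,950; Andrade: $424,000; Tam: $642,000; Haddad: $507,850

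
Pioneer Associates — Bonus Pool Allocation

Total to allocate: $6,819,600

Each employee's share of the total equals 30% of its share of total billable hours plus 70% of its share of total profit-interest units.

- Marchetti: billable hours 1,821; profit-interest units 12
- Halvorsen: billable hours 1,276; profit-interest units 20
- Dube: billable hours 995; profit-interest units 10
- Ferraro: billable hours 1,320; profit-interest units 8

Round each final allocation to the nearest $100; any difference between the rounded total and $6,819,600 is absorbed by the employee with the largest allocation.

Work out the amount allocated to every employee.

Billable hours total 5,412; profit-interest units total 50.
Blended shares (30% billable hours + 70% profit-interest units): Marchetti 0.2689; Halvorsen 0.3507; Dube 0.1952; Ferraro 0.1852.
Pro-rata amounts: Marchetti 1,834,079.25; Halvorsen 2,391,849.95; Dube 1,330,880.47; Ferraro 1,262,790.32.
At nearest $100: Marchetti $1,834,100; Halvorsen $2,391,800; Dube $1,330,900; Ferraro $1,262,800. Sum = $6,819,600.
Rounded total matches; no reconciliation needed.

Marchetti: $1,834,100; Halvorsen: $2,391,800; Dube: $1,330,900; Ferraro: $1,262,800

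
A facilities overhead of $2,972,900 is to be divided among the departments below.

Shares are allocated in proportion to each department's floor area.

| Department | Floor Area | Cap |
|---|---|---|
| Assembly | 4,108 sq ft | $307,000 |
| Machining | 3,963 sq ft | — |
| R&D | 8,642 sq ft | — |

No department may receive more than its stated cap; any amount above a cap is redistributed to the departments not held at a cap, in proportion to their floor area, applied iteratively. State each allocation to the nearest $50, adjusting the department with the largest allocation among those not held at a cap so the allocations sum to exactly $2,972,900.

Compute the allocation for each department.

Sum of floor area: 16,713.
Pro-rata shares before constraints: Assembly 730,728.97; Machining 704,936.44; R&D 1,537,234.60.
Cap binds for Assembly ($307,000); balance $2,665,900 reallocated over remaining floor area 12,605.
Remaining shares: Machining 838,156.42 → $838,150; R&D 1,827,743.58 → $1,827,750.

Assembly: $307,000; Machining: $838,150; R&D: $1,827,750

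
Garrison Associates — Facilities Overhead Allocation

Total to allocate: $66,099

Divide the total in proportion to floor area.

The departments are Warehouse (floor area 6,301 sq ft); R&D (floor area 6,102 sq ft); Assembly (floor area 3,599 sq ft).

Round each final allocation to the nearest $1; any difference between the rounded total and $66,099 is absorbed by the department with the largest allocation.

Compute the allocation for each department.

Total floor area = 16,002.
Unrounded shares: Warehouse 6,301/16,002 × $66,099 = 26,027.36; R&D 6,102/16,002 × $66,099 = 25,205.36; Assembly 3,599/16,002 × $66,099 = 14,866.29.
Rounded to nearest $1: Warehouse $26,027; R&D $25,205; Assembly $14,866. Sum = $66,098.
Difference $66,099 − $66,098 = +$1 applied to largest allocation (Warehouse): Warehouse becomes $26,028.

Warehouse: $26,028 · R&D: $25,205 · Assembly: $14,866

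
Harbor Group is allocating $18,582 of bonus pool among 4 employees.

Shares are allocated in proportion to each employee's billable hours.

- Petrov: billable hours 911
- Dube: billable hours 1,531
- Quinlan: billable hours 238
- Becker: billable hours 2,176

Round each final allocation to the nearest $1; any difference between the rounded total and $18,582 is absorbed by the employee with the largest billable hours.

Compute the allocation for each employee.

Petrov: $3,486 · Dube: $5,859 · Quinlan: $911 · Becker: $8,326

Total billable hours = 911 + 1,531 + 238 + 2,176 = 4,856.
Proportional shares: Petrov 3,486.04; Dube 5,858.53; Quinlan 910.73; Becker 8,326.70.
After rounding ($1): Petrov $3,486; Dube $5,859; Quinlan $911; Becker $8,327. Sum = $18,583.
Difference $18,582 − $18,583 = −$1 applied to largest billable hours (Becker): Becker becomes $8,326.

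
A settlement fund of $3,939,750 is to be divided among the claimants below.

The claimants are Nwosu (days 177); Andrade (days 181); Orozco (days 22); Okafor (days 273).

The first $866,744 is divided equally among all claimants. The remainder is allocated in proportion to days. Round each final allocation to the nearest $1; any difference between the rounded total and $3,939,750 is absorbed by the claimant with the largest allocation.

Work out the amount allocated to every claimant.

Equal tier: $866,744 ÷ 4 = $216,686 apiece.
Remainder $3,073,006 by days (total 653): Nwosu 832,958.75 → $832,959; Andrade 851,782.67 → $851,783; Orozco 103,531.60 → $103,532; Okafor 1,284,732.98 → $1,284,733.
Rounding difference −$1 on remainder applied to Okafor.
Totals: Nwosu $216,686 + $832,959 = $1,049,645; Andrade $216,686 + $851,783 = $1,068,469; Orozco $216,686 + $103,532 = $320,218; Okafor $216,686 + $1,284,732 = $1,501,418.

Nwosu: $1,049,645 · Andrade: $1,068,469 · Orozco: $320,218 · Okafor: $1,501,418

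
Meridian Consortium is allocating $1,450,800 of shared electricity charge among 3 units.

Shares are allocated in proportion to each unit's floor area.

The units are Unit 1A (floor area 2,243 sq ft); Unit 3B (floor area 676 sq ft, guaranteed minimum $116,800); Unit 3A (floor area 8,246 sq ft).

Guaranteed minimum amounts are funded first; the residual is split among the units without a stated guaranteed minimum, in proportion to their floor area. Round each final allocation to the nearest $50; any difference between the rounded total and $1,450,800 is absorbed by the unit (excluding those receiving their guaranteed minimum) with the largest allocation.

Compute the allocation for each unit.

Unit 1A: $285,250; Unit 3B: $116,800; Unit 3A: $1,048,750

Minimums first: Unit 3B $116,800. Residual $1,334,000.
Residual split over remaining floor area 10,489: Unit 1A 285,266.66 → $285,250; Unit 3A 1,048,733.34 → $1,048,750.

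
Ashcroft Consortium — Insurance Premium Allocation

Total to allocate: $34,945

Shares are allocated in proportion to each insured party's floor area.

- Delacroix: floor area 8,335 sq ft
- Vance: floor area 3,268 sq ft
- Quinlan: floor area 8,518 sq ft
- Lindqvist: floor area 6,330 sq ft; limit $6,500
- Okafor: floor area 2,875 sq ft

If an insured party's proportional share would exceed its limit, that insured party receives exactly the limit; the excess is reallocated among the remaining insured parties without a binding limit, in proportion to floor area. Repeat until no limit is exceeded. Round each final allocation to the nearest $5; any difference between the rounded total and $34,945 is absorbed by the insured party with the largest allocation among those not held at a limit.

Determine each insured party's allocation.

Total floor area = 29,326.
Pro-rata shares before constraints: Delacroix 9,932.03; Vance 3,894.16; Quinlan 10,150.09; Lindqvist 7,542.86; Okafor 3,425.86.
Held at cap: Lindqvist ($6,500); balance $28,445 reallocated over remaining floor area 22,996.
Remaining shares: Delacroix 10,310.01 → $10,310; Vance 4,042.37 → $4,040; Quinlan 10,536.38 → $10,535; Okafor 3,556.24 → $3,555.
Rounding difference +$5 applied to Quinlan → $10,540.

Delacroix: $10,310; Vance: $4,040; Quinlan: $10,540; Lindqvist: $6,500; Okafor: $3,555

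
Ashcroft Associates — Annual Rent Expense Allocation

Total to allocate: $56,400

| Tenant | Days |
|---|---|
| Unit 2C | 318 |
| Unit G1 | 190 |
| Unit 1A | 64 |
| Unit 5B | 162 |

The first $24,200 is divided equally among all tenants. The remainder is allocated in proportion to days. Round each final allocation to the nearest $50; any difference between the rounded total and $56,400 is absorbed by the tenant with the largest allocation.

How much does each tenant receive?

First tranche $24,200 split equally: $6,050 each.
Remainder $32,200 by days (total 734): Unit 2C 13,950.41 → $13,950; Unit G1 8,335.15 → $8,350; Unit 1A 2,807.63 → $2,800; Unit 5B 7,106.81 → $7,100.
Totals: Unit 2C $6,050 + $13,950 = $20,000; Unit G1 $6,050 + $8,350 = $14,400; Unit 1A $6,050 + $2,800 = $8,850; Unit 5B $6,050 + $7,100 = $13,150.

Unit 2C: $20,000 | Unit G1: $14,400 | Unit 1A: $8,850 | Unit 5B: $13,150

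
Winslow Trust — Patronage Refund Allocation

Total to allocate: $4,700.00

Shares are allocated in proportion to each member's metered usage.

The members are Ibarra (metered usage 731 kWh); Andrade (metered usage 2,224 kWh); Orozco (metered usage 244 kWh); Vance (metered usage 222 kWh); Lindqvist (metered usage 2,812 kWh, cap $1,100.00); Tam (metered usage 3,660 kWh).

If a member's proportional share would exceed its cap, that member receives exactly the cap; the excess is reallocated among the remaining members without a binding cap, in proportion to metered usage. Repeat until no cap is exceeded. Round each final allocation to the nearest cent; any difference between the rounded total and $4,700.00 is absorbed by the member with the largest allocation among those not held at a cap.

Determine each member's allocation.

Sum of metered usage: 9,893.
Pro-rata shares before constraints: Ibarra 347.2860; Andrade 1,056.5855; Orozco 115.9203; Vance 105.4685; Lindqvist 1,335.9345; Tam 1,738.8052.
Held at cap: Lindqvist ($1,100.00); residual $3,600.00 reallocated over remaining metered usage 7,081.
Redistributed shares: Ibarra 371.6424 → $371.64; Andrade 1,130.6878 → $1,130.69; Orozco 124.0503 → $124.05; Vance 112.8654 → $112.87; Tam 1,860.7541 → $1,860.75.

Ibarra: $371.64 · Andrade: $1,130.69 · Orozco: $124.05 · Vance: $112.87 · Lindqvist: $1,100.00 · Tam: $1,860.75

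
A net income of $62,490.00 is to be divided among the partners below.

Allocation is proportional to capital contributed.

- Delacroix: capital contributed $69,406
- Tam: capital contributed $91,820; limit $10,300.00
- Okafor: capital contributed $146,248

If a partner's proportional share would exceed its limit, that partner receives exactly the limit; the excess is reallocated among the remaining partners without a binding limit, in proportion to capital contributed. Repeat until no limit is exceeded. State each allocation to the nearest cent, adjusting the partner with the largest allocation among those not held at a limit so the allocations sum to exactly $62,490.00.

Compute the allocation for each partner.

Combined capital contributed = 307,474.
Pro-rata shares before constraints: Delacroix 14,105.8462; Tam 18,661.1935; Okafor 29,722.9604.
Capped: Tam ($10,300.00); remaining pool $52,190.00 reallocated over remaining capital contributed 215,654.
Shares after redistribution: Delacroix 16,796.8094 → $16,796.81; Okafor 35,393.1906 → $35,393.19.

Delacroix: $16,796.81 | Tam: $10,300.00 | Okafor: $35,393.19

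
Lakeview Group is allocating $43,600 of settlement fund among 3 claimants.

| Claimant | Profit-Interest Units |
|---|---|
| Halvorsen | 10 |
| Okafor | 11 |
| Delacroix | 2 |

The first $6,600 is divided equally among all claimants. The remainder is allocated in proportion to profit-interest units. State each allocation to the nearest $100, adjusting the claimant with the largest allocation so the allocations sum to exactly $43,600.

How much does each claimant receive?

Equal tier: $6,600 ÷ 3 = $2,200 apiece.
Remainder $37,000 by profit-interest units (total 23): Halvorsen 16,086.96 → $16,100; Okafor 17,695.65 → $17,700; Delacroix 3,217.39 → $3,200.
Totals: Halvorsen $2,200 + $16,100 = $18,300; Okafor $2,200 + $17,700 = $19,900; Delacroix $2,200 + $3,200 = $5,400.

Halvorsen: $18,300; Okafor: $19,900; Delacroix: $5,400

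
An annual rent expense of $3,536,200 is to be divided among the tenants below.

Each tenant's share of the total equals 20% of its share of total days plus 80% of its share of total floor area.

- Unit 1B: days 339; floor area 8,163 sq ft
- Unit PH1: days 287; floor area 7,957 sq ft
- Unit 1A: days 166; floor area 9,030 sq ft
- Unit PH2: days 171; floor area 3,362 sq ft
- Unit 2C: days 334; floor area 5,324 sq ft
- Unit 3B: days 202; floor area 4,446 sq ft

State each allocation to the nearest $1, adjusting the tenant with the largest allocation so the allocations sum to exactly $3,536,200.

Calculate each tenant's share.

Totals — days 1,499, floor area 38,282.
Blended shares (20% days + 80% floor area): Unit 1B 0.2158; Unit PH1 0.2046; Unit 1A 0.2109; Unit PH2 0.0931; Unit 2C 0.1558; Unit 3B 0.1199.
Raw shares: Unit 1B 763,171.55; Unit PH1 723,414.57; Unit 1A 745,618.28; Unit PH2 329,123.94; Unit 2C 551,016.33; Unit 3B 423,855.32.
Rounded to nearest $1: Unit 1B $763,172; Unit PH1 $723,415; Unit 1A $745,618; Unit PH2 $329,124; Unit 2C $551,016; Unit 3B $423,855. Sum = $3,536,200.
No rounding difference to absorb.

Unit 1B: $763,172; Unit PH1: $723,415; Unit 1A: $745,618; Unit PH2: $329,124; Unit 2C: $551,016; Unit 3B: $423,855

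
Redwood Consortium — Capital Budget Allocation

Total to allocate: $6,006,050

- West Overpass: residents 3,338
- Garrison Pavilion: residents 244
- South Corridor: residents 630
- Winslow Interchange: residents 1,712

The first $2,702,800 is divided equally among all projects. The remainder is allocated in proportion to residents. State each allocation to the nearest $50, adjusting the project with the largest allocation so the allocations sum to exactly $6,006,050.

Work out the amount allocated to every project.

$2,702,800 shared equally gives $675,700 per project.
Remainder $3,303,250 by residents (total 5,924): West Overpass 1,861,284.35 → $1,861,300; Garrison Pavilion 136,055.54 → $136,050; South Corridor 351,290.94 → $351,300; Winslow Interchange 954,619.18 → $954,600.
Totals: West Overpass $675,700 + $1,861,300 = $2,537,000; Garrison Pavilion $675,700 + $136,050 = $811,750; South Corridor $675,700 + $351,300 = $1,027,000; Winslow Interchange $675,700 + $954,600 = $1,630,300.

West Overpass: $2,537,000 · Garrison Pavilion: $811,750 · South Corridor: $1,027,000 · Winslow Interchange: $1,630,300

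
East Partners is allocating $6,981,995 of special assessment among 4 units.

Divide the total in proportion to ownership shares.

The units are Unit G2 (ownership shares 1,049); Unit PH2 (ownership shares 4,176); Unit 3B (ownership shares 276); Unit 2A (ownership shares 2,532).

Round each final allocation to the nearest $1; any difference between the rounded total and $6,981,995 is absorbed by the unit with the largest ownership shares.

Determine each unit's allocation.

Combined ownership shares = 8,033.
Proportional shares: Unit G2 1,049/8,033 × $6,981,995 = 911,753.11; Unit PH2 4,176/8,033 × $6,981,995 = 3,629,629.17; Unit 3B 276/8,033 × $6,981,995 = 239,889.28; Unit 2A 2,532/8,033 × $6,981,995 = 2,200,723.43.
At nearest $1: Unit G2 $911,753; Unit PH2 $3,629,629; Unit 3B $239,889; Unit 2A $2,200,723. Sum = $6,981,994.
Difference $6,981,995 − $6,981,994 = +$1 applied to largest ownership shares (Unit PH2): Unit PH2 becomes $3,629,630.

Unit G2: $911,753 | Unit PH2: $3,629,630 | Unit 3B: $239,889 | Unit 2A: $2,200,723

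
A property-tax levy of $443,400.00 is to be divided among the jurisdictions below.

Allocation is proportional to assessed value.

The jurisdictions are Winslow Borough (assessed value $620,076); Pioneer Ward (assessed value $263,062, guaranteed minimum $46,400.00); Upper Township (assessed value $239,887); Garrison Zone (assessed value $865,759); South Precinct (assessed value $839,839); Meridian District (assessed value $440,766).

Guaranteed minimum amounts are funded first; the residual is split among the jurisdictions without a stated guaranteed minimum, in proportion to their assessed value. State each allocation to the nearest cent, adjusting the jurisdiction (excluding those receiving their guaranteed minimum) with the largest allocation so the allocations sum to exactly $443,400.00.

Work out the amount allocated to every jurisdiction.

Guaranteed amounts: Pioneer Ward $46,400.00. Balance $397,000.00.
Balance split over remaining assessed value 3,006,327: Winslow Borough 81,884.0306 → $81,884.03; Upper Township 31,678.2369 → $31,678.24; Garrison Zone 114,327.6573 → $114,327.66; South Precinct 110,904.7961 → $110,904.80; Meridian District 58,205.2791 → $58,205.28.
Rounding difference −$0.01 applied to Garrison Zone → $114,327.65.

Winslow Borough: $81,884.03; Pioneer Ward: $46,400.00; Upper Township: $31,678.24; Garrison Zone: $114,327.65; South Precinct: $110,904.80; Meridian District: $58,205.28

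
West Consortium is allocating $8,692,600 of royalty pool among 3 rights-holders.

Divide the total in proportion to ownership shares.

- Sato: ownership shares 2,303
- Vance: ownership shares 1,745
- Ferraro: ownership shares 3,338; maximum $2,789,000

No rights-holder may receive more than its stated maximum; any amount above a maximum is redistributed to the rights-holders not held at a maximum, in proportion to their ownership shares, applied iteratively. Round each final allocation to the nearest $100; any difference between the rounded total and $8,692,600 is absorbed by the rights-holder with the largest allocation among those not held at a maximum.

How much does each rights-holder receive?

Total ownership shares = 7,386.
Pro-rata shares before constraints: Sato 2,710,405.88; Vance 2,053,694.42; Ferraro 3,928,499.70.
Held at cap: Ferraro ($2,789,000); balance $5,903,600 reallocated over remaining ownership shares 4,048.
Remaining shares: Sato 3,358,693.38 → $3,358,700; Vance 2,544,906.62 → $2,544,900.

Sato: $3,358,700 · Vance: $2,544,900 · Ferraro: $2,789,000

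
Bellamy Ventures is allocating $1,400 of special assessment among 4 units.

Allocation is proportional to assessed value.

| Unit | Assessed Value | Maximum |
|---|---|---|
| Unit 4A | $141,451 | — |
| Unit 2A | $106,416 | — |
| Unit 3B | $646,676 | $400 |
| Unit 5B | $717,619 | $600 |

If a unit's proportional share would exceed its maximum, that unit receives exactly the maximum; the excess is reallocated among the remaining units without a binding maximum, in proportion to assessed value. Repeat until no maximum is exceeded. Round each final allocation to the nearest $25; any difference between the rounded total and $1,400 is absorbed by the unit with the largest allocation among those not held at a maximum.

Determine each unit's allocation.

Unit 4A: $225; Unit 2A: $175; Unit 3B: $400; Unit 5B: $600

Combined assessed value = 1,612,162.
Pro-rata shares before constraints: Unit 4A 122.84; Unit 2A 92.41; Unit 3B 561.57; Unit 5B 623.18.
Capped: Unit 3B ($400), Unit 5B ($600); remaining pool $400 reallocated over remaining assessed value 247,867.
Remaining shares: Unit 4A 228.27 → $225; Unit 2A 171.73 → $175.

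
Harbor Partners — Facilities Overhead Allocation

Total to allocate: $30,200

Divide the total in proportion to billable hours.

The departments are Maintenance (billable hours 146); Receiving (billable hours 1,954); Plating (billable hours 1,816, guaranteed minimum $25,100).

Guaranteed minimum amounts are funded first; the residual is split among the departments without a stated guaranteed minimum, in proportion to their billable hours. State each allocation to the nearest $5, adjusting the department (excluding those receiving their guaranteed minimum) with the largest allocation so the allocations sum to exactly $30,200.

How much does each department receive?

Fund the minimums — Plating $25,100. Remaining pool $5,100.
Remaining pool split over remaining billable hours 2,100: Maintenance 354.57 → $355; Receiving 4,745.43 → $4,745.

Maintenance: $355 · Receiving: $4,745 · Plating: $25,100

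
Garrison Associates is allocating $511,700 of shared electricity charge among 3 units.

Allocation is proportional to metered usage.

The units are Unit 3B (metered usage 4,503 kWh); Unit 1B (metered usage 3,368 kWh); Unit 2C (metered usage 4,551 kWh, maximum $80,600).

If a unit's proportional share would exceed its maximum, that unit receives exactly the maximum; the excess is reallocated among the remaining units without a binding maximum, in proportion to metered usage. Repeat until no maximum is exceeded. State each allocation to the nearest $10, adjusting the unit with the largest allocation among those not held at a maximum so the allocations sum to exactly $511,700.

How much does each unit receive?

Total metered usage = 12,422.
Proportional shares (ignoring caps): Unit 3B 185,492.28; Unit 1B 138,738.17; Unit 2C 187,469.55.
Held at cap: Unit 2C ($80,600); balance $431,100 reallocated over remaining metered usage 7,871.
Remaining shares: Unit 3B 246,632.36 → $246,630; Unit 1B 184,467.64 → $184,470.

Unit 3B: $246,630 · Unit 1B: $184,470 · Unit 2C: $80,600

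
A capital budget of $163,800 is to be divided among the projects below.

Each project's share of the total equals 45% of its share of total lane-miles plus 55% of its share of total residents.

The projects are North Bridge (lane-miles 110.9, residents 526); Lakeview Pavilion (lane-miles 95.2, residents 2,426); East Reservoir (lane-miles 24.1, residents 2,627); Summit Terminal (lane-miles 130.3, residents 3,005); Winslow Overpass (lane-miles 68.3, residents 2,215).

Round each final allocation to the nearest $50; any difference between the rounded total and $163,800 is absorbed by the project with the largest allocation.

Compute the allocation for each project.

North Bridge: $23,450 | Lakeview Pavilion: $36,600 | East Reservoir: $26,050 | Summit Terminal: $47,500 | Winslow Overpass: $30,200

Lane-miles total 428.8; residents total 10,799.
Combined weights (45% lane-miles + 55% residents): North Bridge 0.1432; Lakeview Pavilion 0.2235; East Reservoir 0.1591; Summit Terminal 0.2898; Winslow Overpass 0.1845.
Unrounded shares: North Bridge 23,451.65; Lakeview Pavilion 36,603.48; East Reservoir 26,058.34; Summit Terminal 47,467.38; Winslow Overpass 30,219.16.
After rounding ($50): North Bridge $23,450; Lakeview Pavilion $36,600; East Reservoir $26,050; Summit Terminal $47,450; Winslow Overpass $30,200. Sum = $163,750.
Difference $163,800 − $163,750 = +$50 applied to largest allocation (Summit Terminal): Summit Terminal becomes $47,500.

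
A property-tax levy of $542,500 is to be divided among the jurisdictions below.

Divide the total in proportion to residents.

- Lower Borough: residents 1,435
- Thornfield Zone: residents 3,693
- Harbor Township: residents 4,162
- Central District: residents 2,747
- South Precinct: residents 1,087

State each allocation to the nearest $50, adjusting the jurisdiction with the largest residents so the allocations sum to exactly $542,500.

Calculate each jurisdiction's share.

Lower Borough: $59,300 · Thornfield Zone: $152,650 · Harbor Township: $172,050 · Central District: $113,550 · South Precinct: $44,950

Total residents = 1,435 + 3,693 + 4,162 + 2,747 + 1,087 = 13,124.
Proportional shares: Lower Borough 59,317.85; Thornfield Zone 152,655.63; Harbor Township 172,042.44; Central District 113,551.32; South Precinct 44,932.76.
At nearest $50: Lower Borough $59,300; Thornfield Zone $152,650; Harbor Township $172,050; Central District $113,550; South Precinct $44,950. Sum = $542,500.
Rounded total matches; no reconciliation needed.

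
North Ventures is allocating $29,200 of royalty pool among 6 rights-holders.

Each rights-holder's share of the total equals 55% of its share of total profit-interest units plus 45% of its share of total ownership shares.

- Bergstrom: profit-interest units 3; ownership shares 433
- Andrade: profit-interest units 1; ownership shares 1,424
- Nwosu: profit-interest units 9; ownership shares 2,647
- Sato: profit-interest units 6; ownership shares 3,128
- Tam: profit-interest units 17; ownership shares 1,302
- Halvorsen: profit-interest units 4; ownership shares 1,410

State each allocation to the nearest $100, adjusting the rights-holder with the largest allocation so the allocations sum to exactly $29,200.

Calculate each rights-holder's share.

Profit-interest units total 40; ownership shares total 10,344.
Combined weights (55% profit-interest units + 45% ownership shares): Bergstrom 0.0601; Andrade 0.0757; Nwosu 0.2389; Sato 0.2186; Tam 0.2904; Halvorsen 0.1163.
Unrounded shares: Bergstrom 1,754.54; Andrade 2,210.41; Nwosu 6,975.99; Sato 6,382.50; Tam 8,479.43; Halvorsen 3,397.13.
After rounding ($100): Bergstrom $1,800; Andrade $2,200; Nwosu $7,000; Sato $6,400; Tam $8,500; Halvorsen $3,400. Sum = $29,300.
Difference $29,200 − $29,300 = −$100 applied to largest allocation (Tam): Tam becomes $8,400.

Bergstrom: $1,800 | Andrade: $2,200 | Nwosu: $7,000 | Sato: $6,400 | Tam: $8,400 | Halvorsen: $3,400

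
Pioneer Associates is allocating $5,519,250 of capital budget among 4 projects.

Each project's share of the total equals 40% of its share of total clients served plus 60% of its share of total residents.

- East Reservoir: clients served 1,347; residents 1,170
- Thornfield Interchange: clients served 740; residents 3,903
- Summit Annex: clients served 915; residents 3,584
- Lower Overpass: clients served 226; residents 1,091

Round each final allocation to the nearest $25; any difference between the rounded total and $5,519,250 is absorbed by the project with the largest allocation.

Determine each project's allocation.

Clients served total 3,228; residents total 9,748.
Blended shares (40% clients served + 60% residents): East Reservoir 0.2389; Thornfield Interchange 0.3319; Summit Annex 0.3340; Lower Overpass 0.0952.
Proportional shares: East Reservoir 1,318,710.38; Thornfield Interchange 1,832,013.15; Summit Annex 1,843,330.14; Lower Overpass 525,196.34.
Rounded to nearest $25: East Reservoir $1,318,700; Thornfield Interchange $1,832,025; Summit Annex $1,843,325; Lower Overpass $525,200. Sum = $5,519,250.
Sum already equals the total — no adjustment.

East Reservoir: $1,318,700; Thornfield Interchange: $1,832,025; Summit Annex: $1,843,325; Lower Overpass: $525,200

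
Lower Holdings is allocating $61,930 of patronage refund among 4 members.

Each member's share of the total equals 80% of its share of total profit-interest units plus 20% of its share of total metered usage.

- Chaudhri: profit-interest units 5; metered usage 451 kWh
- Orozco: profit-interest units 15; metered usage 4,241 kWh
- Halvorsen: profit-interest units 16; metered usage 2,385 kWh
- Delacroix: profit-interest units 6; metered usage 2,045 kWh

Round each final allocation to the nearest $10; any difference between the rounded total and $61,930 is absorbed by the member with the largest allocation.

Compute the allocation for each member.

Chaudhri: $6,510; Orozco: $23,460; Halvorsen: $22,110; Delacroix: $9,850

Profit-interest units total 42; metered usage total 9,122.
Combined weights (80% profit-interest units + 20% metered usage): Chaudhri 0.1051; Orozco 0.3787; Halvorsen 0.3571; Delacroix 0.1591.
Raw shares: Chaudhri 6,510.47; Orozco 23,452.78; Halvorsen 22,112.30; Delacroix 9,854.45.
After rounding ($10): Chaudhri $6,510; Orozco $23,450; Halvorsen $22,110; Delacroix $9,850. Sum = $61,920.
Difference $61,930 − $61,920 = +$10 applied to largest allocation (Orozco): Orozco becomes $23,460.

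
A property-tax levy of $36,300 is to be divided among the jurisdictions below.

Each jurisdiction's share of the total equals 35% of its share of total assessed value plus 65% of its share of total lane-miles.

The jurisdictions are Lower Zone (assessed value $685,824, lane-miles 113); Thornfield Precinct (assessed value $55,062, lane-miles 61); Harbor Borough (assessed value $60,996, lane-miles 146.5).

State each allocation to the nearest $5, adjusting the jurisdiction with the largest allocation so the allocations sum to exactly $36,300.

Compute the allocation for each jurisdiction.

Lower Zone: $19,185 | Thornfield Precinct: $5,365 | Harbor Borough: $11,750

Totals — assessed value 801,882, lane-miles 320.5.
Composite weights (35% assessed value + 65% lane-miles): Lower Zone 0.5285; Thornfield Precinct 0.1477; Harbor Borough 0.3237.
Pro-rata amounts: Lower Zone 19,185.17; Thornfield Precinct 5,363.18; Harbor Borough 11,751.65.
At nearest $5: Lower Zone $19,185; Thornfield Precinct $5,365; Harbor Borough $11,750. Sum = $36,300.
Sum already equals the total — no adjustment.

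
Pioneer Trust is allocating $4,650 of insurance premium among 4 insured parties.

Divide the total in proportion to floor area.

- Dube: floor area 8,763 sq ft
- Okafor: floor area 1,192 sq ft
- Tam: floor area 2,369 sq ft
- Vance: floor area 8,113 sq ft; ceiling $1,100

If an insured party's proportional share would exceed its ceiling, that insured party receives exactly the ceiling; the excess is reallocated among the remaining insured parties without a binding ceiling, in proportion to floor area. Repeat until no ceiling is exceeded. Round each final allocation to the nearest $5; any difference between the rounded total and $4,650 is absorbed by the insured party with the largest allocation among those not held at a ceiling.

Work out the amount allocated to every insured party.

Dube: $2,525 · Okafor: $345 · Tam: $680 · Vance: $1,100

Sum of floor area: 20,437.
Unconstrained shares: Dube 1,993.83; Okafor 271.21; Tam 539.02; Vance 1,845.94.
Cap binds for Vance ($1,100); balance $3,550 reallocated over remaining floor area 12,324.
Remaining shares: Dube 2,524.23 → $2,525; Okafor 343.36 → $345; Tam 682.40 → $680.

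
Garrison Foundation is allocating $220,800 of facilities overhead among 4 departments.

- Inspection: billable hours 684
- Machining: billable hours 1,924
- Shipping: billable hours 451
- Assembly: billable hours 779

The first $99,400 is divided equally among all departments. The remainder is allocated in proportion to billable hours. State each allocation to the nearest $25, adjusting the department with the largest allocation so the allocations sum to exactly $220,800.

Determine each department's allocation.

$99,400 shared equally gives $24,850 per department.
Remainder $121,400 by billable hours (total 3,838): Inspection 21,635.64 → $21,625; Machining 60,858.16 → $60,850; Shipping 14,265.61 → $14,275; Assembly 24,640.59 → $24,650.
Totals: Inspection $24,850 + $21,625 = $46,475; Machining $24,850 + $60,850 = $85,700; Shipping $24,850 + $14,275 = $39,125; Assembly $24,850 + $24,650 = $49,500.

Inspection: $46,475 · Machining: $85,700 · Shipping: $39,125 · Assembly: $49,500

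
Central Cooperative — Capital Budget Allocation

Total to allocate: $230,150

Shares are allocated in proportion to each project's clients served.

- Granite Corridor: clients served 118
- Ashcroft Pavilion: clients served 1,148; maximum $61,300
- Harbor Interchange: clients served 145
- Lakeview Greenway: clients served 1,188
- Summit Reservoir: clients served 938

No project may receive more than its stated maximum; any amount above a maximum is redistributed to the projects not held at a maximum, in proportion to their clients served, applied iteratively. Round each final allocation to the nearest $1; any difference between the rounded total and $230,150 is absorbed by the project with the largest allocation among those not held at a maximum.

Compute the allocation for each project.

Total clients served = 3,537.
Proportional shares (ignoring caps): Granite Corridor 7,678.17; Ashcroft Pavilion 74,699.52; Harbor Interchange 9,435.04; Lakeview Greenway 77,302.29; Summit Reservoir 61,034.97.
Held at cap: Ashcroft Pavilion ($61,300); residual $168,850 reallocated over remaining clients served 2,389.
Redistributed shares: Granite Corridor 8,340.02 → $8,340; Harbor Interchange 10,248.33 → $10,248; Lakeview Greenway 83,965.59 → $83,966; Summit Reservoir 66,296.07 → $66,296.

Granite Corridor: $8,340 | Ashcroft Pavilion: $61,300 | Harbor Interchange: $10,248 | Lakeview Greenway: $83,966 | Summit Reservoir: $66,296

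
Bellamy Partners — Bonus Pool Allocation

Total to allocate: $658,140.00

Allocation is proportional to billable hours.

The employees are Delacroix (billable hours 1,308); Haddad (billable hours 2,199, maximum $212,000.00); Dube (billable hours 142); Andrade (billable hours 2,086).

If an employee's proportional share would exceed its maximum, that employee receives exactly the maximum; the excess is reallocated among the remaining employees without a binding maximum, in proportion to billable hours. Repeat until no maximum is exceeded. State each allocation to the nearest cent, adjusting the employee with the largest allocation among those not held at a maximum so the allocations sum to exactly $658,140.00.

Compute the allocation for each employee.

Delacroix: $165,031.43 · Haddad: $212,000.00 · Dube: $17,916.26 · Andrade: $263,192.31

Total billable hours = 5,735.
Pro-rata shares before constraints: Delacroix 150,104.1186; Haddad 252,353.9425; Dube 16,295.7071; Andrade 239,386.2319.
Held at cap: Haddad ($212,000.00); residual $446,140.00 reallocated over remaining billable hours 3,536.
Remaining shares: Delacroix 165,031.4253 → $165,031.43; Dube 17,916.2557 → $17,916.26; Andrade 263,192.3190 → $263,192.32.
Rounding difference −$0.01 applied to Andrade → $263,192.31.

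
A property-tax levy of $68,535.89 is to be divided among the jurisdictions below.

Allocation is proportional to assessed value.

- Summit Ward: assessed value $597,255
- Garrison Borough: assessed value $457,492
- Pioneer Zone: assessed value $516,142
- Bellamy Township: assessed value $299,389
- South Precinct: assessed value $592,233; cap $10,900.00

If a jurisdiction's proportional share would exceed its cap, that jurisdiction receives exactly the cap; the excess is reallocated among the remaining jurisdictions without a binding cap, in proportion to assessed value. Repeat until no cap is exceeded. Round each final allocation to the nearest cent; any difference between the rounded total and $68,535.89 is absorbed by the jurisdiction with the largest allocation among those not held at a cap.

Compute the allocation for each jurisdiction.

Combined assessed value = 2,462,511.
Pro-rata shares before constraints: Summit Ward 16,622.6275; Garrison Borough 12,732.7843; Pioneer Zone 14,365.1140; Bellamy Township 8,332.5076; South Precinct 16,482.8566.
Held at cap: South Precinct ($10,900.00); remaining pool $57,635.89 reallocated over remaining assessed value 1,870,278.
Remaining shares: Summit Ward 18,405.4582 → $18,405.46; Garrison Borough 14,098.4167 → $14,098.42; Pioneer Zone 15,905.8191 → $15,905.82; Bellamy Township 9,226.1960 → $9,226.20.
Rounding difference −$0.01 applied to Summit Ward → $18,405.45.

Summit Ward: $18,405.45 · Garrison Borough: $14,098.42 · Pioneer Zone: $15,905.82 · Bellamy Township: $9,226.20 · South Precinct: $10,900.00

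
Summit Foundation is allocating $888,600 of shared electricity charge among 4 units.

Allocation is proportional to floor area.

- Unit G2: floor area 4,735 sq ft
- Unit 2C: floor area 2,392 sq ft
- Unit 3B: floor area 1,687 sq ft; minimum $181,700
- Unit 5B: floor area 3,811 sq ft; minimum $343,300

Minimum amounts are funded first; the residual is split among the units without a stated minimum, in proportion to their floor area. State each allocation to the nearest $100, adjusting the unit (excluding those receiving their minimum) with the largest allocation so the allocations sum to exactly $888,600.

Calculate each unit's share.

Fund the minimums — Unit 3B $181,700; Unit 5B $343,300. Remaining pool $363,600.
Remaining pool split over remaining floor area 7,127: Unit G2 241,566.72 → $241,600; Unit 2C 122,033.28 → $122,000.

Unit G2: $241,600 · Unit 2C: $122,000 · Unit 3B: $181,700 · Unit 5B: $343,300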